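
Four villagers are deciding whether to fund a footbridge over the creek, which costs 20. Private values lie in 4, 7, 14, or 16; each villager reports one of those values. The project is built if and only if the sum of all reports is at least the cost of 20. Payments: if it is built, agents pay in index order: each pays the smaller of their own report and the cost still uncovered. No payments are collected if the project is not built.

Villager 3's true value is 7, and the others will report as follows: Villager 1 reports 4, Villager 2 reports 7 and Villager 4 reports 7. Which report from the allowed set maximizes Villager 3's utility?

4

Report 4: project built, pays 4, utility 7 - 4 = 3.
Report 7: project built, pays 7, utility 7 - 7 = 0.
Report 14: project built, pays 9, utility 7 - 9 = -2.
Report 16: project built, pays 9, utility 7 - 9 = -2.
The best choice is 4 with utility 3.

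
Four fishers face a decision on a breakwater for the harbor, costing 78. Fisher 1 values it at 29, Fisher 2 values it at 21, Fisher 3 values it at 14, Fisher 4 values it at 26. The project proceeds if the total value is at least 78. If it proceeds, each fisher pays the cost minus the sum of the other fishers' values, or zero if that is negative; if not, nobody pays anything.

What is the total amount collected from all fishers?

42

Total value 90 ≥ cost 78, so it is built.
Fisher 1: others sum to 61; max(0, 78 - 61) = 17.
Fisher 2: others sum to 69; max(0, 78 - 69) = 9.
Fisher 3: others sum to 76; max(0, 78 - 76) = 2.
Fisher 4: others sum to 64; max(0, 78 - 64) = 14.
Total collected = 17 + 9 + 2 + 14 = 42.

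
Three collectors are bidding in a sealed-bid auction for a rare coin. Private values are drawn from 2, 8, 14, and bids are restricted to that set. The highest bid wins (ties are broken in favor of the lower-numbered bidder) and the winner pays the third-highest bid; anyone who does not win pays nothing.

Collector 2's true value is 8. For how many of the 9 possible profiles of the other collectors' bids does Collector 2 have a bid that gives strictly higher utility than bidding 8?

2

Others bid (2, 14): truth gives 0; bid 14 gives 6 > 0. Violating.
Others bid (8, 2): truth gives 0; bid 14 gives 6 > 0. Violating.
Others bid (2, 2): truth gives 6; no alternative beats it.
Others bid (2, 8): truth gives 6; no alternative beats it.
(Checking all 9 profiles: 2 have a profitable deviation, 7 do not.)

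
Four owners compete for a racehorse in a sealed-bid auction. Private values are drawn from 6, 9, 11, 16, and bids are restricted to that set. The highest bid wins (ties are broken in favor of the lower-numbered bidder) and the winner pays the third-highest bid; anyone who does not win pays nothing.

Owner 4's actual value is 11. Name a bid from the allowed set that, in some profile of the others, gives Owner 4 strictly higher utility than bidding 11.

Suppose Owner 1 bids 6, Owner 2 bids 6 and Owner 3 bids 11.
Bid 11: loses, pays 0, utility 0.
Bid 16: wins, pays 6, utility 11 - 6 = 5.
So bidding 16 beats truth here (5 > 0).

16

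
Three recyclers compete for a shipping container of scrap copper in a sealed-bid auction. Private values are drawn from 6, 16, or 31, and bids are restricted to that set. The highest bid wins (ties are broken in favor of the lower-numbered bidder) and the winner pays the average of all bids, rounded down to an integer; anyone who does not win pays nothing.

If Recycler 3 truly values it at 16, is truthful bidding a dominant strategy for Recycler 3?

Check each profile of the others' bids and compare truth against every alternative bid.
Others bid (6, 6): truth gives 7, best alternative gives 2.
Others bid (6, 16): truth gives 0, best alternative gives 0.
Others bid (6, 31): truth gives 0, best alternative gives 0.
Others bid (16, 6): truth gives 0, best alternative gives 0.
Others bid (16, 16): truth gives 0, best alternative gives 0.
Others bid (16, 31): truth gives 0, best alternative gives 0.
(Remaining 3 profiles checked similarly; truth is weakly best in each.)
In every case the truthful bid is at least as good as any alternative, so it is a dominant strategy.

Yes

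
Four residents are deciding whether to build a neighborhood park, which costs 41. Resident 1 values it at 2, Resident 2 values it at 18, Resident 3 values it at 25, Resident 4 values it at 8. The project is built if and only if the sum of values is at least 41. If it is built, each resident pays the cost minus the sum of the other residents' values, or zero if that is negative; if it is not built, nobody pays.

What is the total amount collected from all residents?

19

Total value 53 ≥ cost 41, so it is built.
Resident 1: others sum to 51; max(0, 41 - 51) = 0.
Resident 2: others sum to 35; max(0, 41 - 35) = 6.
Resident 3: others sum to 28; max(0, 41 - 28) = 13.
Resident 4: others sum to 45; max(0, 41 - 45) = 0.
Total collected = 0 + 6 + 13 + 0 = 19.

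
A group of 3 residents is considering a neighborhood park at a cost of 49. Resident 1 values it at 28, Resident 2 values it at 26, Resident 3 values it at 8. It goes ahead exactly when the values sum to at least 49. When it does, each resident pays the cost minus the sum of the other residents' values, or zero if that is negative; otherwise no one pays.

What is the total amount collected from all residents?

Total value 62 ≥ cost 49, so it is built.
Resident 1: others sum to 34; max(0, 49 - 34) = 15.
Resident 2: others sum to 36; max(0, 49 - 36) = 13.
Resident 3: others sum to 54; max(0, 49 - 54) = 0.
Total collected = 15 + 13 + 0 = 28.

28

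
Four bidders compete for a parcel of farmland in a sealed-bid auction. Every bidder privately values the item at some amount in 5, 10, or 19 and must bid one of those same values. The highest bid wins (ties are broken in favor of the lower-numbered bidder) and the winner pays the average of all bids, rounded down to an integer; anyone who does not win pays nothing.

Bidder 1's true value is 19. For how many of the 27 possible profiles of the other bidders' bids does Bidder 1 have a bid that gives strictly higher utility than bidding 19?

8

Others bid (5, 5, 5): truth gives 11; bid 5 gives 14 > 11. Violating.
Others bid (5, 5, 10): truth gives 10; bid 10 gives 12 > 10. Violating.
Others bid (5, 10, 5): truth gives 10; bid 10 gives 12 > 10. Violating.
Others bid (5, 10, 10): truth gives 8; bid 10 gives 11 > 8. Violating.
Others bid (5, 5, 19): truth gives 7; no alternative beats it.
Others bid (5, 10, 19): truth gives 6; no alternative beats it.
(Checking all 27 profiles: 8 have a profitable deviation, 19 do not.)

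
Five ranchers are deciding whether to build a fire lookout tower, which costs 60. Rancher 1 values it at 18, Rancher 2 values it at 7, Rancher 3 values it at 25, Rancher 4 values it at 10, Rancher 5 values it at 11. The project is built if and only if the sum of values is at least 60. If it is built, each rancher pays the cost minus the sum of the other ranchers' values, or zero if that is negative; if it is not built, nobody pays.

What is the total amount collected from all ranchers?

21

Total value 71 ≥ cost 60, so it is built.
Rancher 1: others sum to 53; max(0, 60 - 53) = 7.
Rancher 2: others sum to 64; max(0, 60 - 64) = 0.
Rancher 3: others sum to 46; max(0, 60 - 46) = 14.
Rancher 4: others sum to 61; max(0, 60 - 61) = 0.
Rancher 5: others sum to 60; max(0, 60 - 60) = 0.
Total collected = 7 + 0 + 14 + 0 + 0 = 21.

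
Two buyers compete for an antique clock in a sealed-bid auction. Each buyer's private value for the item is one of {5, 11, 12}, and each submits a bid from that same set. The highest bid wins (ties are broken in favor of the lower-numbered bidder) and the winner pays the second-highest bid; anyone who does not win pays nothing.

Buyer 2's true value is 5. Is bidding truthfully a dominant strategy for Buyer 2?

Check each profile of the others' bids and compare truth against every alternative bid.
Others bid (5): truth gives 0, best alternative gives 0.
Others bid (11): truth gives 0, best alternative gives 0.
Others bid (12): truth gives 0, best alternative gives 0.
In every case the truthful bid is at least as good as any alternative, so it is a dominant strategy.

Yes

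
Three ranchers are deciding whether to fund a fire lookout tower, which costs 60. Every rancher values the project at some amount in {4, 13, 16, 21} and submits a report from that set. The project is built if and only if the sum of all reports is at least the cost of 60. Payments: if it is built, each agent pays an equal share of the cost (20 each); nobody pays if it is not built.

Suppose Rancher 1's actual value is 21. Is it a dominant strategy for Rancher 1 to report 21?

Yes

Check each profile of the others' reports and compare truth against every alternative report.
Others report (21, 21): truth gives 1, best alternative gives 0.
Others report (4, 4): truth gives 0, best alternative gives 0.
Others report (4, 13): truth gives 0, best alternative gives 0.
Others report (4, 16): truth gives 0, best alternative gives 0.
Others report (4, 21): truth gives 0, best alternative gives 0.
Others report (13, 4): truth gives 0, best alternative gives 0.
(Remaining 10 profiles checked similarly; truth is weakly best in each.)
In every case the truthful report is at least as good as any alternative, so it is a dominant strategy.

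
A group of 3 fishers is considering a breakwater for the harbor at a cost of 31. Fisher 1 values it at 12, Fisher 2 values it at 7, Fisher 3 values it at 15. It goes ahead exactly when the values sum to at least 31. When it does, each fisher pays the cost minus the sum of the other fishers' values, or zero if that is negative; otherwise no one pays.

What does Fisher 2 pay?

Total value 34 ≥ cost 31, so the project is built.
The other fishers' values sum to 27.
Cost minus that sum is 31 - 27 = 4.

4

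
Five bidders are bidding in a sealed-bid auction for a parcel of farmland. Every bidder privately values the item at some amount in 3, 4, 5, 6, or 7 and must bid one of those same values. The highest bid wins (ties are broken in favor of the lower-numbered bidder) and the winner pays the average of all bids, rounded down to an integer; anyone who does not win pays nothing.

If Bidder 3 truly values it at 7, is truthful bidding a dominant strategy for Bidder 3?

Consider the case where Bidder 1 bids 3, Bidder 2 bids 3, Bidder 4 bids 3 and Bidder 5 bids 4.
Truthful bid 7: wins, pays 4, utility 7 - 4 = 3.
Bid 4 instead: wins, pays 3, utility 7 - 3 = 4.
Since 4 > 3, bidding 4 is strictly better here, so truthful bidding is not dominant.

No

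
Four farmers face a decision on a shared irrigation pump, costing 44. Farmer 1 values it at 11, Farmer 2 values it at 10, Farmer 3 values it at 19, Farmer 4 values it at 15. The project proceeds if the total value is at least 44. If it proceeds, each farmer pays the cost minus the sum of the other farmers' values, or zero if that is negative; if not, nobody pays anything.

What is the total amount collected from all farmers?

Total value 55 ≥ cost 44, so it is built.
Farmer 1: others sum to 44; max(0, 44 - 44) = 0.
Farmer 2: others sum to 45; max(0, 44 - 45) = 0.
Farmer 3: others sum to 36; max(0, 44 - 36) = 8.
Farmer 4: others sum to 40; max(0, 44 - 40) = 4.
Total collected = 0 + 0 + 8 + 4 = 12.

12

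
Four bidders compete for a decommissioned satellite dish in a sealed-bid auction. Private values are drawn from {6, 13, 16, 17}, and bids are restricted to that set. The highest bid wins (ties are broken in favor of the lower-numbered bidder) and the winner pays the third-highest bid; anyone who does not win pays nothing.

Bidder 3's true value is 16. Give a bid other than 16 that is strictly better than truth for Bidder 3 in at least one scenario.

17

Suppose Bidder 1 bids 6, Bidder 2 bids 6 and Bidder 4 bids 17.
Bid 16: loses, pays 0, utility 0.
Bid 17: wins, pays 6, utility 16 - 6 = 10.
So bidding 17 beats truth here (10 > 0).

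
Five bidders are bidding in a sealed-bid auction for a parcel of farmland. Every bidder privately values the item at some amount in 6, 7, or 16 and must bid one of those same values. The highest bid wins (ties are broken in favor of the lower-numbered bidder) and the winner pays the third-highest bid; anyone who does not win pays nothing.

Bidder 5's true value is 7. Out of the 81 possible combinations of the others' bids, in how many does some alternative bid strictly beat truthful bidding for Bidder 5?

Others bid (6, 6, 6, 7): truth gives 0; bid 16 gives 1 > 0. Violating.
Others bid (6, 6, 7, 6): truth gives 0; bid 16 gives 1 > 0. Violating.
Others bid (6, 7, 6, 6): truth gives 0; bid 16 gives 1 > 0. Violating.
Others bid (7, 6, 6, 6): truth gives 0; bid 16 gives 1 > 0. Violating.
Others bid (6, 6, 6, 6): truth gives 1; no alternative beats it.
Others bid (6, 6, 6, 16): truth gives 0; no alternative beats it.
(Checking all 81 profiles: 4 have a profitable deviation, 77 do not.)

4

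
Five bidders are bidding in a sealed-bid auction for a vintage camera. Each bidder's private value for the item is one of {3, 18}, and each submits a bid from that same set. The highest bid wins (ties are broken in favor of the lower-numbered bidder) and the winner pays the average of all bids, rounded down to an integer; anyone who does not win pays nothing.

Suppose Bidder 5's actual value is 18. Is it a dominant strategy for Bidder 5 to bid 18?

Yes

Check each profile of the others' bids and compare truth against every alternative bid.
Others bid (3, 3, 3, 3): truth gives 12, best alternative gives 0.
Others bid (3, 3, 3, 18): truth gives 0, best alternative gives 0.
Others bid (3, 3, 18, 3): truth gives 0, best alternative gives 0.
Others bid (3, 3, 18, 18): truth gives 0, best alternative gives 0.
Others bid (3, 18, 3, 3): truth gives 0, best alternative gives 0.
Others bid (3, 18, 3, 18): truth gives 0, best alternative gives 0.
(Remaining 10 profiles checked similarly; truth is weakly best in each.)
In every case the truthful bid is at least as good as any alternative, so it is a dominant strategy.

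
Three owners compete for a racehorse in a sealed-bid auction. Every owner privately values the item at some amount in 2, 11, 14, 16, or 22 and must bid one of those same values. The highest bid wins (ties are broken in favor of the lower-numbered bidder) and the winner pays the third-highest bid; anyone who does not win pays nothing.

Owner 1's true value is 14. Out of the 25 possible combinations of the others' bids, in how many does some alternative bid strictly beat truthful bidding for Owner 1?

8

Others bid (2, 16): truth gives 0; bid 16 gives 12 > 0. Violating.
Others bid (2, 22): truth gives 0; bid 22 gives 12 > 0. Violating.
Others bid (11, 16): truth gives 0; bid 16 gives 3 > 0. Violating.
Others bid (11, 22): truth gives 0; bid 22 gives 3 > 0. Violating.
Others bid (2, 2): truth gives 12; no alternative beats it.
Others bid (2, 11): truth gives 12; no alternative beats it.
(Checking all 25 profiles: 8 have a profitable deviation, 17 do not.)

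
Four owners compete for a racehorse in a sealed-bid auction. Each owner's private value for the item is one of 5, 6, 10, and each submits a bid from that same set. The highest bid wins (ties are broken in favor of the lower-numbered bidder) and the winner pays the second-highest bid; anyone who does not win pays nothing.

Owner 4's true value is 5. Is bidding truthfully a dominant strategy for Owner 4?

Yes

Check each profile of the others' bids and compare truth against every alternative bid.
Others bid (5, 5, 5): truth gives 0, best alternative gives 0.
Others bid (5, 5, 6): truth gives 0, best alternative gives 0.
Others bid (5, 5, 10): truth gives 0, best alternative gives 0.
Others bid (5, 6, 5): truth gives 0, best alternative gives 0.
Others bid (5, 6, 6): truth gives 0, best alternative gives 0.
Others bid (5, 6, 10): truth gives 0, best alternative gives 0.
(Remaining 21 profiles checked similarly; truth is weakly best in each.)
In every case the truthful bid is at least as good as any alternative, so it is a dominant strategy.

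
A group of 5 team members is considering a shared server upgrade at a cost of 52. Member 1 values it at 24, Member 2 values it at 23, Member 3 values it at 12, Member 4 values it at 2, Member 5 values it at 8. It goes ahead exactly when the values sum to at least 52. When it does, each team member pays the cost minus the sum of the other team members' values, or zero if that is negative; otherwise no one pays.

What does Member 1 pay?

7

Total value 69 ≥ cost 52, so the project is built.
The other team members' values sum to 45.
Cost minus that sum is 52 - 45 = 7.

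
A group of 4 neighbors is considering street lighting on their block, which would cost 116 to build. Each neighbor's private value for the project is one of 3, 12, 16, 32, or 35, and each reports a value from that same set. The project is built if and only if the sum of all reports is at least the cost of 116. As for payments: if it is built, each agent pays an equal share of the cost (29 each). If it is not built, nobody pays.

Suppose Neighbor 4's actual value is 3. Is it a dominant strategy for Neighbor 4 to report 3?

Yes

Check each profile of the others' reports and compare truth against every alternative report.
Others report (35, 35, 35): truth gives 0, best alternative gives -26.
Others report (3, 3, 3): truth gives 0, best alternative gives 0.
Others report (3, 3, 12): truth gives 0, best alternative gives 0.
Others report (3, 3, 16): truth gives 0, best alternative gives 0.
Others report (3, 3, 32): truth gives 0, best alternative gives 0.
Others report (3, 3, 35): truth gives 0, best alternative gives 0.
(Remaining 119 profiles checked similarly; truth is weakly best in each.)
In every case the truthful report is at least as good as any alternative, so it is a dominant strategy.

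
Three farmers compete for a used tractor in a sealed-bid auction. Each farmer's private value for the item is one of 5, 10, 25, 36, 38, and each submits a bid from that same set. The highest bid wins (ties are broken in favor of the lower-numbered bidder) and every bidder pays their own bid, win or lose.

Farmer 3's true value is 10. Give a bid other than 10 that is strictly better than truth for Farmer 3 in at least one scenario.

Suppose Farmer 1 bids 5 and Farmer 2 bids 10.
Bid 10: loses but pays 10, utility -10.
Bid 5: loses but pays 5, utility -5.
So bidding 5 beats truth here (-5 > -10).

5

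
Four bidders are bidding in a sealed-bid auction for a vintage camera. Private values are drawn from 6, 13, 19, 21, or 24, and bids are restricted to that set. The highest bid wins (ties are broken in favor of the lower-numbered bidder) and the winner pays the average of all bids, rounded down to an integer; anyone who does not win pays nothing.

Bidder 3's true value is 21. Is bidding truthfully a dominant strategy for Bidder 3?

No

Consider the case where Bidder 1 bids 6, Bidder 2 bids 6 and Bidder 4 bids 6.
Truthful bid 21: wins, pays 9, utility 21 - 9 = 12.
Bid 13 instead: wins, pays 7, utility 21 - 7 = 14.
Since 14 > 12, bidding 13 is strictly better here, so truthful bidding is not dominant.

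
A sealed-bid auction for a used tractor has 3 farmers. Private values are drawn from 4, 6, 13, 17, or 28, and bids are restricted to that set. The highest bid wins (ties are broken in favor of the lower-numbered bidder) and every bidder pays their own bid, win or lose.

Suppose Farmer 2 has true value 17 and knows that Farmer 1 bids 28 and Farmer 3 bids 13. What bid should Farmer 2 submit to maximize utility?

4

Bid 4: loses but pays 4, utility -4.
Bid 6: loses but pays 6, utility -6.
Bid 13: loses but pays 13, utility -13.
Bid 17: loses but pays 17, utility -17.
Bid 28: loses but pays 28, utility -28.
The best choice is 4 with utility -4.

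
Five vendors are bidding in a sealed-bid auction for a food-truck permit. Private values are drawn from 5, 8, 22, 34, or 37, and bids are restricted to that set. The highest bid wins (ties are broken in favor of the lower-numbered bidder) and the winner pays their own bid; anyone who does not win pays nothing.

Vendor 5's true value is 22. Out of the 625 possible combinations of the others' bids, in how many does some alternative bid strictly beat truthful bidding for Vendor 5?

Others bid (5, 5, 5, 5): truth gives 0; bid 8 gives 14 > 0. Violating.
Others bid (5, 5, 5, 8): truth gives 0; no alternative beats it.
Others bid (5, 5, 5, 22): truth gives 0; no alternative beats it.
(Checking all 625 profiles: 1 has a profitable deviation, 624 do not.)

1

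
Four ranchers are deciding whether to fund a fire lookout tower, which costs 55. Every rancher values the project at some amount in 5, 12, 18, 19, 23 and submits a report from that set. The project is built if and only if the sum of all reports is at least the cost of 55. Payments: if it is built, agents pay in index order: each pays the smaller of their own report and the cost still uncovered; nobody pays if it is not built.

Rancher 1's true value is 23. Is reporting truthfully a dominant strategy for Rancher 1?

Consider the case where Rancher 2 reports 5, Rancher 3 reports 12 and Rancher 4 reports 19.
Truthful report 23: project built, pays 23, utility 23 - 23 = 0.
Report 19 instead: project built, pays 19, utility 23 - 19 = 4.
Since 4 > 0, reporting 19 is strictly better here, so truthful reporting is not dominant.

No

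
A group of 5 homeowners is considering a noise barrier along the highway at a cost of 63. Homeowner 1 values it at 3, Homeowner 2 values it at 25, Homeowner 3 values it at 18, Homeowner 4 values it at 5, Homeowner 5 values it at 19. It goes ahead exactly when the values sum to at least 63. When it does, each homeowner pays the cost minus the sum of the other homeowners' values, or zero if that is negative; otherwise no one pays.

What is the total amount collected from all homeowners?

41

Total value 70 ≥ cost 63, so it is built.
Homeowner 1: others sum to 67; max(0, 63 - 67) = 0.
Homeowner 2: others sum to 45; max(0, 63 - 45) = 18.
Homeowner 3: others sum to 52; max(0, 63 - 52) = 11.
Homeowner 4: others sum to 65; max(0, 63 - 65) = 0.
Homeowner 5: others sum to 51; max(0, 63 - 51) = 12.
Total collected = 0 + 18 + 11 + 0 + 12 = 41.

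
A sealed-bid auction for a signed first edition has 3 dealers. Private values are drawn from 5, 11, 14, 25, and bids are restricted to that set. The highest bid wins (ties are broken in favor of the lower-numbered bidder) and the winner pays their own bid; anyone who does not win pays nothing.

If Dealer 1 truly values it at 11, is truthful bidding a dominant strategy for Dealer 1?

Consider the case where Dealer 2 bids 5 and Dealer 3 bids 5.
Truthful bid 11: wins, pays 11, utility 11 - 11 = 0.
Bid 5 instead: wins, pays 5, utility 11 - 5 = 6.
Since 6 > 0, bidding 5 is strictly better here, so truthful bidding is not dominant.

No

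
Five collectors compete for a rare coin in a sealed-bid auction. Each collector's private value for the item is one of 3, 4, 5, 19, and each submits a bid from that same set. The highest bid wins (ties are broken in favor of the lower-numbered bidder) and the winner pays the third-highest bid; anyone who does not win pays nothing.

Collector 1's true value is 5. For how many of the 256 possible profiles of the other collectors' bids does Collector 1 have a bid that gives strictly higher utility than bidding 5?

Others bid (3, 3, 3, 19): truth gives 0; bid 19 gives 2 > 0. Violating.
Others bid (3, 3, 4, 19): truth gives 0; bid 19 gives 1 > 0. Violating.
Others bid (3, 3, 19, 3): truth gives 0; bid 19 gives 2 > 0. Violating.
Others bid (3, 3, 19, 4): truth gives 0; bid 19 gives 1 > 0. Violating.
Others bid (3, 3, 3, 3): truth gives 2; no alternative beats it.
Others bid (3, 3, 3, 4): truth gives 2; no alternative beats it.
(Checking all 256 profiles: 32 have a profitable deviation, 224 do not.)

32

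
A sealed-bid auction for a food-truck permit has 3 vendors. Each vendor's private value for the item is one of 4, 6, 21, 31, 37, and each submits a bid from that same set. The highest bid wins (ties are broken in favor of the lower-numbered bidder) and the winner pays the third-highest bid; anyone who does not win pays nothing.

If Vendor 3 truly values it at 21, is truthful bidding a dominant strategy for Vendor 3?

No

Consider the case where Vendor 1 bids 4 and Vendor 2 bids 21.
Truthful bid 21: loses, pays 0, utility 0.
Bid 31 instead: wins, pays 4, utility 21 - 4 = 17.
Since 17 > 0, bidding 31 is strictly better here, so truthful bidding is not dominant.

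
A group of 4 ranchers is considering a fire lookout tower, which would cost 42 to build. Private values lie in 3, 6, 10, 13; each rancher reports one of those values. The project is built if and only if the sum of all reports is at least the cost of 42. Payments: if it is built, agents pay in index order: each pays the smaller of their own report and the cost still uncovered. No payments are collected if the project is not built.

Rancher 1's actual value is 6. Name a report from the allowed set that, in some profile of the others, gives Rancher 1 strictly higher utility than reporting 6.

3

Suppose Rancher 2 reports 13, Rancher 3 reports 13 and Rancher 4 reports 13.
Report 6: project built, pays 6, utility 6 - 6 = 0.
Report 3: project built, pays 3, utility 6 - 3 = 3.
So reporting 3 beats truth here (3 > 0).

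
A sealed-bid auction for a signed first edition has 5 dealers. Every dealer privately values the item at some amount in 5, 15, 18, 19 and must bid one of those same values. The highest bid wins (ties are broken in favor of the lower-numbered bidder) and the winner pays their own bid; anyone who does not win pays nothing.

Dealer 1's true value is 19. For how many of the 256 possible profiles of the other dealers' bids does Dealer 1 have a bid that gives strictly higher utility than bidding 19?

Others bid (5, 5, 5, 5): truth gives 0; bid 5 gives 14 > 0. Violating.
Others bid (5, 5, 5, 15): truth gives 0; bid 15 gives 4 > 0. Violating.
Others bid (5, 5, 5, 18): truth gives 0; bid 18 gives 1 > 0. Violating.
Others bid (5, 5, 15, 5): truth gives 0; bid 15 gives 4 > 0. Violating.
Others bid (5, 5, 5, 19): truth gives 0; no alternative beats it.
Others bid (5, 5, 15, 19): truth gives 0; no alternative beats it.
(Checking all 256 profiles: 81 have a profitable deviation, 175 do not.)

81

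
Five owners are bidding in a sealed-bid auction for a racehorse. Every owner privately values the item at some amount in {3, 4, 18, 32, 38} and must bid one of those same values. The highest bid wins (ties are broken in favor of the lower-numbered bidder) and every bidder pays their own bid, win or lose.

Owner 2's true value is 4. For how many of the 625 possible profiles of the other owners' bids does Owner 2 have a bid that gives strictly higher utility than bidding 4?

617

Others bid (3, 3, 3, 18): truth gives -4; bid 3 gives -3 > -4. Violating.
Others bid (3, 3, 3, 32): truth gives -4; bid 3 gives -3 > -4. Violating.
Others bid (3, 3, 3, 38): truth gives -4; bid 3 gives -3 > -4. Violating.
Others bid (3, 3, 4, 18): truth gives -4; bid 3 gives -3 > -4. Violating.
Others bid (3, 3, 3, 3): truth gives 0; no alternative beats it.
Others bid (3, 3, 3, 4): truth gives 0; no alternative beats it.
(Checking all 625 profiles: 617 have a profitable deviation, 8 do not.)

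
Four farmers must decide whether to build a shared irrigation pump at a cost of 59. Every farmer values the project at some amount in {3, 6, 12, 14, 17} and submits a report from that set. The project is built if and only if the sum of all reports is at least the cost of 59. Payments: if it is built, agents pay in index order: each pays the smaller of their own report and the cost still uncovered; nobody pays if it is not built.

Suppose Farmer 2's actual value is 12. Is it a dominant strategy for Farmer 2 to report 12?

Yes

Check each profile of the others' reports and compare truth against every alternative report.
Others report (3, 3, 3): truth gives 0, best alternative gives 0.
Others report (3, 3, 6): truth gives 0, best alternative gives 0.
Others report (3, 3, 12): truth gives 0, best alternative gives 0.
Others report (3, 3, 14): truth gives 0, best alternative gives 0.
Others report (3, 3, 17): truth gives 0, best alternative gives 0.
Others report (3, 6, 3): truth gives 0, best alternative gives 0.
(Remaining 119 profiles checked similarly; truth is weakly best in each.)
In every case the truthful report is at least as good as any alternative, so it is a dominant strategy.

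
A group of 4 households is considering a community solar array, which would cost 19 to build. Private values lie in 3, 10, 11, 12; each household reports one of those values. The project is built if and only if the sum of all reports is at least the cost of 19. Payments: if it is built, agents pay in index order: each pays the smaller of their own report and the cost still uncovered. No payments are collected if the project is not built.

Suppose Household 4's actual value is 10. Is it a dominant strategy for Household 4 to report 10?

Check each profile of the others' reports and compare truth against every alternative report.
Others report (3, 10, 10): truth gives 10, best alternative gives 10.
Others report (3, 10, 11): truth gives 10, best alternative gives 10.
Others report (3, 10, 12): truth gives 10, best alternative gives 10.
Others report (3, 11, 10): truth gives 10, best alternative gives 10.
Others report (3, 11, 11): truth gives 10, best alternative gives 10.
Others report (3, 11, 12): truth gives 10, best alternative gives 10.
(Remaining 58 profiles checked similarly; truth is weakly best in each.)
In every case the truthful report is at least as good as any alternative, so it is a dominant strategy.

Yes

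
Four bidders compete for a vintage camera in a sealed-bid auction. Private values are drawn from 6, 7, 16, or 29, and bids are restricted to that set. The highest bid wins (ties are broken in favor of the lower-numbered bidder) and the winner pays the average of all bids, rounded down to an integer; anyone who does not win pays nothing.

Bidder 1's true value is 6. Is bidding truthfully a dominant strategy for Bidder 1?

Check each profile of the others' bids and compare truth against every alternative bid.
Others bid (7, 7, 7): truth gives 0, best alternative gives -1.
Others bid (6, 6, 6): truth gives 0, best alternative gives 0.
Others bid (6, 6, 7): truth gives 0, best alternative gives 0.
Others bid (6, 6, 16): truth gives 0, best alternative gives 0.
Others bid (6, 6, 29): truth gives 0, best alternative gives 0.
Others bid (6, 7, 6): truth gives 0, best alternative gives 0.
(Remaining 58 profiles checked similarly; truth is weakly best in each.)
In every case the truthful bid is at least as good as any alternative, so it is a dominant strategy.

Yes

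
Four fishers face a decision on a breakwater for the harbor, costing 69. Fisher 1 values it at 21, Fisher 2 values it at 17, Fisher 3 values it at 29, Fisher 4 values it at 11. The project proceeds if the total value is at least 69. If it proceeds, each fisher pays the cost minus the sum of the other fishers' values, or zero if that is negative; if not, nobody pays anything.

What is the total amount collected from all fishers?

42

Total value 78 ≥ cost 69, so it is built.
Fisher 1: others sum to 57; max(0, 69 - 57) = 12.
Fisher 2: others sum to 61; max(0, 69 - 61) = 8.
Fisher 3: others sum to 49; max(0, 69 - 49) = 20.
Fisher 4: others sum to 67; max(0, 69 - 67) = 2.
Total collected = 12 + 8 + 20 + 2 = 42.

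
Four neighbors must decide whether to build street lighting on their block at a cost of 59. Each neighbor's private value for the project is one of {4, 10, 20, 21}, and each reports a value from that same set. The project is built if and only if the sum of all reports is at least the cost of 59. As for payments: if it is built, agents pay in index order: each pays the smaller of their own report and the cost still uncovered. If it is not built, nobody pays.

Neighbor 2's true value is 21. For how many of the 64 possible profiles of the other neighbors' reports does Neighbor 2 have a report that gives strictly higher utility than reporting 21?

38

Others report (4, 20, 20): truth gives 0; report 20 gives 1 > 0. Violating.
Others report (4, 20, 21): truth gives 0; report 20 gives 1 > 0. Violating.
Others report (4, 21, 20): truth gives 0; report 20 gives 1 > 0. Violating.
Others report (4, 21, 21): truth gives 0; report 20 gives 1 > 0. Violating.
Others report (4, 4, 4): truth gives 0; no alternative beats it.
Others report (4, 4, 10): truth gives 0; no alternative beats it.
(Checking all 64 profiles: 38 have a profitable deviation, 26 do not.)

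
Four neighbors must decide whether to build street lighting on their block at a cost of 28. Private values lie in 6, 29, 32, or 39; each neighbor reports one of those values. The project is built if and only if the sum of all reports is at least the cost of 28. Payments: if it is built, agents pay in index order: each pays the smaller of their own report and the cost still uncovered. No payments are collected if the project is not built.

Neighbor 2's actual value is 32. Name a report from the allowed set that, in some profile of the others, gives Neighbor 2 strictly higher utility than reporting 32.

6

Suppose Neighbor 1 reports 6, Neighbor 3 reports 6 and Neighbor 4 reports 29.
Report 32: project built, pays 22, utility 32 - 22 = 10.
Report 6: project built, pays 6, utility 32 - 6 = 26.
So reporting 6 beats truth here (26 > 10).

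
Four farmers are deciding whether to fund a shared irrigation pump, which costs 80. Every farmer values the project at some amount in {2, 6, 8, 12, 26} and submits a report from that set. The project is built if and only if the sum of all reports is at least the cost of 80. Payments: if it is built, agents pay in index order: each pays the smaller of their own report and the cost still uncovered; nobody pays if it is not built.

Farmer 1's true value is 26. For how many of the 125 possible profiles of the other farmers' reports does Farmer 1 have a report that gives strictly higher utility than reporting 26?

1

Others report (26, 26, 26): truth gives 0; report 2 gives 24 > 0. Violating.
Others report (2, 2, 2): truth gives 0; no alternative beats it.
Others report (2, 2, 6): truth gives 0; no alternative beats it.
(Checking all 125 profiles: 1 has a profitable deviation, 124 do not.)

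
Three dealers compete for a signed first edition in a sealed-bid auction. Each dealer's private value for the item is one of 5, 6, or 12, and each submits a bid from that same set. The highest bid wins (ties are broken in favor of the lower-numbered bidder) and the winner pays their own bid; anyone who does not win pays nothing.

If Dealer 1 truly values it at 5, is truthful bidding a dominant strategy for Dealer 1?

Check each profile of the others' bids and compare truth against every alternative bid.
Others bid (5, 5): truth gives 0, best alternative gives -1.
Others bid (5, 6): truth gives 0, best alternative gives -1.
Others bid (6, 5): truth gives 0, best alternative gives -1.
Others bid (6, 6): truth gives 0, best alternative gives -1.
Others bid (5, 12): truth gives 0, best alternative gives 0.
Others bid (6, 12): truth gives 0, best alternative gives 0.
(Remaining 3 profiles checked similarly; truth is weakly best in each.)
In every case the truthful bid is at least as good as any alternative, so it is a dominant strategy.

Yes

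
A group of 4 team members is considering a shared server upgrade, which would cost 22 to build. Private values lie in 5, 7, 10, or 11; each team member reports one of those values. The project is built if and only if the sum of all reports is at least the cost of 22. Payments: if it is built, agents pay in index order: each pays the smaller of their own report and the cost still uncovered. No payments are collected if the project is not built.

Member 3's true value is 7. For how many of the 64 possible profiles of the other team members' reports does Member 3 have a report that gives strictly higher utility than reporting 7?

Others report (5, 5, 7): truth gives 0; report 5 gives 2 > 0. Violating.
Others report (5, 5, 10): truth gives 0; report 5 gives 2 > 0. Violating.
Others report (5, 5, 11): truth gives 0; report 5 gives 2 > 0. Violating.
Others report (5, 7, 5): truth gives 0; report 5 gives 2 > 0. Violating.
Others report (5, 5, 5): truth gives 0; no alternative beats it.
Others report (7, 10, 5): truth gives 2; no alternative beats it.
(Checking all 64 profiles: 31 have a profitable deviation, 33 do not.)

31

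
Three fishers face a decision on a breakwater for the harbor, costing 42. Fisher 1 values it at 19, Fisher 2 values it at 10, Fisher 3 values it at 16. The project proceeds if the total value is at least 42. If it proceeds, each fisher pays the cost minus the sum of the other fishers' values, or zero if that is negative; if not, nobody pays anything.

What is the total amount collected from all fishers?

Total value 45 ≥ cost 42, so it is built.
Fisher 1: others sum to 26; max(0, 42 - 26) = 16.
Fisher 2: others sum to 35; max(0, 42 - 35) = 7.
Fisher 3: others sum to 29; max(0, 42 - 29) = 13.
Total collected = 16 + 7 + 13 = 36.

36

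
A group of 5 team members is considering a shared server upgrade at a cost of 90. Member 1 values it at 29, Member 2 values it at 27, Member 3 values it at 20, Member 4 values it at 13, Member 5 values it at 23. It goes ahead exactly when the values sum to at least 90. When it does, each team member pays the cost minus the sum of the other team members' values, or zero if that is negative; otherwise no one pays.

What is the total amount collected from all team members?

13

Total value 112 ≥ cost 90, so it is built.
Member 1: others sum to 83; max(0, 90 - 83) = 7.
Member 2: others sum to 85; max(0, 90 - 85) = 5.
Member 3: others sum to 92; max(0, 90 - 92) = 0.
Member 4: others sum to 99; max(0, 90 - 99) = 0.
Member 5: others sum to 89; max(0, 90 - 89) = 1.
Total collected = 7 + 5 + 0 + 0 + 1 = 13.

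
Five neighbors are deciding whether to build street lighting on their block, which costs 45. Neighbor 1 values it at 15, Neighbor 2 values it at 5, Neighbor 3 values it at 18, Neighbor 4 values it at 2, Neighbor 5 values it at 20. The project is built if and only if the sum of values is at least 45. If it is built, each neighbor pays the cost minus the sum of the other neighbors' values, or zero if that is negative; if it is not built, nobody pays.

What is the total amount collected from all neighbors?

Total value 60 ≥ cost 45, so it is built.
Neighbor 1: others sum to 45; max(0, 45 - 45) = 0.
Neighbor 2: others sum to 55; max(0, 45 - 55) = 0.
Neighbor 3: others sum to 42; max(0, 45 - 42) = 3.
Neighbor 4: others sum to 58; max(0, 45 - 58) = 0.
Neighbor 5: others sum to 40; max(0, 45 - 40) = 5.
Total collected = 0 + 0 + 3 + 0 + 5 = 8.

8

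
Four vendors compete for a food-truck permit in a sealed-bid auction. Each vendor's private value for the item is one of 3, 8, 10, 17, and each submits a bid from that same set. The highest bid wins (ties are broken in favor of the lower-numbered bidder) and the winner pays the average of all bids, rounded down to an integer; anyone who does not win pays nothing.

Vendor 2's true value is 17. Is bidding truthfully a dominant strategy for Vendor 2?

Consider the case where Vendor 1 bids 3, Vendor 3 bids 3 and Vendor 4 bids 3.
Truthful bid 17: wins, pays 6, utility 17 - 6 = 11.
Bid 8 instead: wins, pays 4, utility 17 - 4 = 13.
Since 13 > 11, bidding 8 is strictly better here, so truthful bidding is not dominant.

No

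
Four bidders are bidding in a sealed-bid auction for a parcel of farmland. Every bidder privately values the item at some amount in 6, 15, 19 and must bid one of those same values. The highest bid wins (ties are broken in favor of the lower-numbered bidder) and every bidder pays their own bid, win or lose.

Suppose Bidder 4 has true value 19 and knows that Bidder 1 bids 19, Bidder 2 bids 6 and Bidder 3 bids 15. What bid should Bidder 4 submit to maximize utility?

6

Bid 6: loses but pays 6, utility -6.
Bid 15: loses but pays 15, utility -15.
Bid 19: loses but pays 19, utility -19.
The best choice is 6 with utility -6.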